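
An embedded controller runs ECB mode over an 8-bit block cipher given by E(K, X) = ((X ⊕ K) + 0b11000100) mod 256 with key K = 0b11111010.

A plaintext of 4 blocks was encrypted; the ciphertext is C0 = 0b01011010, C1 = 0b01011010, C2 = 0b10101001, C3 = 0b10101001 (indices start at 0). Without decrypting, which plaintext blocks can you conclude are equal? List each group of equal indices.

ECB encrypts each block independently with the same key, so equal ciphertext blocks imply equal plaintext blocks.
C0 = C1 = 0b01011010, so P0 = P1.
C2 = C3 = 0b10101001, so P2 = P3.

P0 = P1; P2 = P3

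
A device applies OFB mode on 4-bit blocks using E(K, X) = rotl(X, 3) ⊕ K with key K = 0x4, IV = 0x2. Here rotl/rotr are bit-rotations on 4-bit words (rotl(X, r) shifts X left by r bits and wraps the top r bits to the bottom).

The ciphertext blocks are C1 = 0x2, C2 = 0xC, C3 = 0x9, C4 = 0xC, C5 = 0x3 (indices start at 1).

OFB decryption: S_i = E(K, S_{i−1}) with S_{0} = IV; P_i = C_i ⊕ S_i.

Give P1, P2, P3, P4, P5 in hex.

P1: S = E(K, 0x2) = 0x5; 0x2 ⊕ 0x5 = 0x7.
P2: S = E(K, 0x5) = 0xE; 0xC ⊕ 0xE = 0x2.
P3: S = E(K, 0xE) = 0x3; 0x9 ⊕ 0x3 = 0xA.
P4: S = E(K, 0x3) = 0xD; 0xC ⊕ 0xD = 0x1.
P5: S = E(K, 0xD) = 0xA; 0x3 ⊕ 0xA = 0x9.

P1 = 0x7, P2 = 0x2, P3 = 0xA, P4 = 0x1, P5 = 0x9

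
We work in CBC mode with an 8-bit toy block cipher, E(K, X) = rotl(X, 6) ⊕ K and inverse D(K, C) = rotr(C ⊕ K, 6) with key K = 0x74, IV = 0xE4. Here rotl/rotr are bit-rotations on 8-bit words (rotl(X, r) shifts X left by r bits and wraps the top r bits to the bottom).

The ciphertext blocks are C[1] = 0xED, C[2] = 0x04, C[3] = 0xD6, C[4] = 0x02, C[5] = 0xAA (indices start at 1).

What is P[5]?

P[5] = 0x79

CBC decryption: P_i = D(K, C_i) ⊕ C_{i−1}, with C_{0} = IV.
P[5]: D(K, 0xAA) = 0x7B; 0x7B ⊕ 0x02 = 0x79.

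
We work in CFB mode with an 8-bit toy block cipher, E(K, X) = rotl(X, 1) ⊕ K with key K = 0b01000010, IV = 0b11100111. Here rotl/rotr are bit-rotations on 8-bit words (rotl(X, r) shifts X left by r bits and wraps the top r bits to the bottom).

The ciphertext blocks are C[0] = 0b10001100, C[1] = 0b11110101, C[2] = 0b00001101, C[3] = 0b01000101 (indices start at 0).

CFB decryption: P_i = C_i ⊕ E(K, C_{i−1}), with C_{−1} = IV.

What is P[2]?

P[2]: E(K, 0b11110101) = 0b10101001; 0b00001101 ⊕ 0b10101001 = 0b10100100.

P[2] = 0b10100100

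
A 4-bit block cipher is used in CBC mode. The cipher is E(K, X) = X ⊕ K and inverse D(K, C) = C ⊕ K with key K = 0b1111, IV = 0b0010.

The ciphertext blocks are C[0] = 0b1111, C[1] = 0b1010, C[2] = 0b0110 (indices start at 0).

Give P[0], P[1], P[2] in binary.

P[0] = 0b0010, P[1] = 0b1010, P[2] = 0b0011

CBC decryption: P_i = D(K, C_i) ⊕ C_{i−1}, with C_{−1} = IV.
P[0]: D(K, 0b1111) = 0b0000; 0b0000 ⊕ 0b0010 = 0b0010.
P[1]: D(K, 0b1010) = 0b0101; 0b0101 ⊕ 0b1111 = 0b1010.
P[2]: D(K, 0b0110) = 0b1001; 0b1001 ⊕ 0b1010 = 0b0011.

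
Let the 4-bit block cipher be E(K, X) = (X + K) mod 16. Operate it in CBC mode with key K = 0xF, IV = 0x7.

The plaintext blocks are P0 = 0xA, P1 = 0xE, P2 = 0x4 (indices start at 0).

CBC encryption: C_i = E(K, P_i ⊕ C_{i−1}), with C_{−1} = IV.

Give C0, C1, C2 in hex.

C0 = 0xC, C1 = 0x1, C2 = 0x4

C0: P0 ⊕ 0x7 = 0xD; E(K, 0xD) = 0xC.
C1: P1 ⊕ 0xC = 0x2; E(K, 0x2) = 0x1.
C2: P2 ⊕ 0x1 = 0x5; E(K, 0x5) = 0x4.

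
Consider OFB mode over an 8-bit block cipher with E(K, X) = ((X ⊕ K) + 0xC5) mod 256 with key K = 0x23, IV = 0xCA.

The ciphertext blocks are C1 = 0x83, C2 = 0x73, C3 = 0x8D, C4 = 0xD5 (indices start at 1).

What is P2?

OFB decryption: S_i = E(K, S_{i−1}) with S_{0} = IV; P_i = C_i ⊕ S_i.
P1: S = E(K, 0xCA) = 0xAE; 0x83 ⊕ 0xAE = 0x2D.
P2: S = E(K, 0xAE) = 0x52; 0x73 ⊕ 0x52 = 0x21.

P2 = 0x21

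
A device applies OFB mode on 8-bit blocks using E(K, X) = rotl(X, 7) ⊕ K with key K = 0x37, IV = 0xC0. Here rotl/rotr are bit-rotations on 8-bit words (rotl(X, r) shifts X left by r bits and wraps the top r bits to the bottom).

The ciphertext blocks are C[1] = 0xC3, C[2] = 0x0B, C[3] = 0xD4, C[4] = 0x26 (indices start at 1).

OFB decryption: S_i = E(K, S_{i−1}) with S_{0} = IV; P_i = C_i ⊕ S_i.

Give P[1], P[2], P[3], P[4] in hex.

P[1]: S = E(K, 0xC0) = 0x57; 0xC3 ⊕ 0x57 = 0x94.
P[2]: S = E(K, 0x57) = 0x9C; 0x0B ⊕ 0x9C = 0x97.
P[3]: S = E(K, 0x9C) = 0x79; 0xD4 ⊕ 0x79 = 0xAD.
P[4]: S = E(K, 0x79) = 0x8B; 0x26 ⊕ 0x8B = 0xAD.

P[1] = 0x94, P[2] = 0x97, P[3] = 0xAD, P[4] = 0xAD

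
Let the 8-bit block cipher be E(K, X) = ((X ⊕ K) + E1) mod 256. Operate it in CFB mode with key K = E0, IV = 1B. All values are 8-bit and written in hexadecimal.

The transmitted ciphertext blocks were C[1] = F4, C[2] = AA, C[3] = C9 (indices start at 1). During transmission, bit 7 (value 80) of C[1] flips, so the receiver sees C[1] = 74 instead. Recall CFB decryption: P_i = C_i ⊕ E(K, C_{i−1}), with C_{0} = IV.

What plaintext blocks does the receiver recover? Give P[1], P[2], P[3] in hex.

Only C[1] changed, to 74. In CFB, a change in C_i flips the same bit in P_i and garbles P_{i+1}. Decrypting the received ciphertext:
P[1]: E(K, 1B) = DC; 74 ⊕ DC = A8.
P[2]: E(K, 74) = 75; AA ⊕ 75 = DF.
P[3]: E(K, AA) = 2B; C9 ⊕ 2B = E2.
Blocks that differ from the original plaintext: P[1], P[2].

P[1] = A8, P[2] = DF, P[3] = E2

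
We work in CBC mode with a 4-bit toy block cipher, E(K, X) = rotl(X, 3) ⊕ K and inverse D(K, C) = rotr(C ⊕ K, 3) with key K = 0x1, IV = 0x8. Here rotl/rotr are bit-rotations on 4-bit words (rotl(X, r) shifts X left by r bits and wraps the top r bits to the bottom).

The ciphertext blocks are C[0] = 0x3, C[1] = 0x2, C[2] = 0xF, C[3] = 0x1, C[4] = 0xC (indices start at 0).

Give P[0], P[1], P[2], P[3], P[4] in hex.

CBC decryption: P_i = D(K, C_i) ⊕ C_{i−1}, with C_{−1} = IV.
P[0]: D(K, 0x3) = 0x4; 0x4 ⊕ 0x8 = 0xC.
P[1]: D(K, 0x2) = 0x6; 0x6 ⊕ 0x3 = 0x5.
P[2]: D(K, 0xF) = 0xD; 0xD ⊕ 0x2 = 0xF.
P[3]: D(K, 0x1) = 0x0; 0x0 ⊕ 0xF = 0xF.
P[4]: D(K, 0xC) = 0xB; 0xB ⊕ 0x1 = 0xA.

P[0] = 0xC, P[1] = 0x5, P[2] = 0xF, P[3] = 0xF, P[4] = 0xA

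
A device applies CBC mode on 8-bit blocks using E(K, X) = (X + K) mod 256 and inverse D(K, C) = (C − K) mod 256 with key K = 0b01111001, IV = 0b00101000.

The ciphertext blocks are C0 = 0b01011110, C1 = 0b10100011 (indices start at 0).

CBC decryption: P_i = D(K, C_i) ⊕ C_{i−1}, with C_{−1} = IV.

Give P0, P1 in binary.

P0 = 0b11001101, P1 = 0b01110100

P0: D(K, 0b01011110) = 0b11100101; 0b11100101 ⊕ 0b00101000 = 0b11001101.
P1: D(K, 0b10100011) = 0b00101010; 0b00101010 ⊕ 0b01011110 = 0b01110100.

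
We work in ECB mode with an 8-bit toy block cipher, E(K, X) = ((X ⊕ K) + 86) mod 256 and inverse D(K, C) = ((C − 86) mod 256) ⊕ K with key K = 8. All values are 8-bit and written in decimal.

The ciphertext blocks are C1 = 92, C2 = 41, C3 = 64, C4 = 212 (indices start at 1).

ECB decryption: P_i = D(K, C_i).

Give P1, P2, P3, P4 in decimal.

P1 = 14, P2 = 219, P3 = 226, P4 = 118

P1: D(K, 92) = 14.
P2: D(K, 41) = 219.
P3: D(K, 64) = 226.
P4: D(K, 212) = 118.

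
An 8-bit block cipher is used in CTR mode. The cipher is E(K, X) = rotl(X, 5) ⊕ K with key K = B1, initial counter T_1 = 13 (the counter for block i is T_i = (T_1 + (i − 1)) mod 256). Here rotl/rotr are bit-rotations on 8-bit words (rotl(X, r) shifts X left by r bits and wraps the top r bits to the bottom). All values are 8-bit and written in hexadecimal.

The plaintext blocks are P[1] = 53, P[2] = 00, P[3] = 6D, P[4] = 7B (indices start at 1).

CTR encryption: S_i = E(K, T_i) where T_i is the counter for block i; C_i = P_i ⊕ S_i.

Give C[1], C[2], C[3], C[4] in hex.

C[1]: T = 13, S = E(K, T) = D3; 53 ⊕ D3 = 80.
C[2]: T = 14, S = E(K, T) = 33; 00 ⊕ 33 = 33.
C[3]: T = 15, S = E(K, T) = 13; 6D ⊕ 13 = 7E.
C[4]: T = 16, S = E(K, T) = 73; 7B ⊕ 73 = 08.

C[1] = 80, C[2] = 33, C[3] = 7E, C[4] = 08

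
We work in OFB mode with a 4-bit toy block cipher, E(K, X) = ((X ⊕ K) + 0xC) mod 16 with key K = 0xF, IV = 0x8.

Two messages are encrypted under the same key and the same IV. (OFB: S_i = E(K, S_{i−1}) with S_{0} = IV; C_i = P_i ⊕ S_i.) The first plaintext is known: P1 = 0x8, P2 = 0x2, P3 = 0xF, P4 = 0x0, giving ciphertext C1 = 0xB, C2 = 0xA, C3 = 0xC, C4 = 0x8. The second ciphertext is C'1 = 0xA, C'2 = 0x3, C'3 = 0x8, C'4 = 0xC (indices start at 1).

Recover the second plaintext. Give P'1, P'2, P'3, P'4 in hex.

In OFB with a reused IV, both messages share the same keystream S_i, so C_i ⊕ C'_i = P_i ⊕ P'_i and thus P'_i = P_i ⊕ C_i ⊕ C'_i.
P'1: 0x8 ⊕ 0xB ⊕ 0xA = 0x9.
P'2: 0x2 ⊕ 0xA ⊕ 0x3 = 0xB.
P'3: 0xF ⊕ 0xC ⊕ 0x8 = 0xB.
P'4: 0x0 ⊕ 0x8 ⊕ 0xC = 0x4.

P'1 = 0x9, P'2 = 0xB, P'3 = 0xB, P'4 = 0x4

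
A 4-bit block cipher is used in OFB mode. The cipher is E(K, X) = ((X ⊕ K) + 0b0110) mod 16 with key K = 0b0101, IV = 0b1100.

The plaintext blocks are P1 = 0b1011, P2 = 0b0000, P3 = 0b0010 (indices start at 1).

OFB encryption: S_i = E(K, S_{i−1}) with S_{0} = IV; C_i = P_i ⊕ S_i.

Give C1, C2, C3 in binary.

C1 = 0b0100, C2 = 0b0000, C3 = 0b1001

C1: S = E(K, 0b1100) = 0b1111; 0b1011 ⊕ 0b1111 = 0b0100.
C2: S = E(K, 0b1111) = 0b0000; 0b0000 ⊕ 0b0000 = 0b0000.
C3: S = E(K, 0b0000) = 0b1011; 0b0010 ⊕ 0b1011 = 0b1001.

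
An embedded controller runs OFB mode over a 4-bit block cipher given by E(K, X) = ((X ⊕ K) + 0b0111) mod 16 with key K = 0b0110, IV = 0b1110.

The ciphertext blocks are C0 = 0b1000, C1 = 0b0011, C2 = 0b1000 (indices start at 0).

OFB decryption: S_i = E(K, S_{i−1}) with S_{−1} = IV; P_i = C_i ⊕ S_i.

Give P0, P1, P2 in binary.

P0 = 0b0111, P1 = 0b0011, P2 = 0b0101

P0: S = E(K, 0b1110) = 0b1111; 0b1000 ⊕ 0b1111 = 0b0111.
P1: S = E(K, 0b1111) = 0b0000; 0b0011 ⊕ 0b0000 = 0b0011.
P2: S = E(K, 0b0000) = 0b1101; 0b1000 ⊕ 0b1101 = 0b0101.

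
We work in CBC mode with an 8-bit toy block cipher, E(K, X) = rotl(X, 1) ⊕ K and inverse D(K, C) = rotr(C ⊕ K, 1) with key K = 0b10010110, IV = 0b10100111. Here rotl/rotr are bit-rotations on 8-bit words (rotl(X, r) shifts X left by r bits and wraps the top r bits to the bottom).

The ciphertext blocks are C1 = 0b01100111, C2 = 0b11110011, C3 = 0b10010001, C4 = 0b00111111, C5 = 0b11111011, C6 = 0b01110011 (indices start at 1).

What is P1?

CBC decryption: P_i = D(K, C_i) ⊕ C_{i−1}, with C_{0} = IV.
P1: D(K, 0b01100111) = 0b11111000; 0b11111000 ⊕ 0b10100111 = 0b01011111.

P1 = 0b01011111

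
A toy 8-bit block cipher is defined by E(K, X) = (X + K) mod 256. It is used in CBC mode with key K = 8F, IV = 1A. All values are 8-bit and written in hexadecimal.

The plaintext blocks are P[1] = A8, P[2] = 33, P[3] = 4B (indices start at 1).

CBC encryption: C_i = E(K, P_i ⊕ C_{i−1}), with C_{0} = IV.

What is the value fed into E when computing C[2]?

C[1]: P[1] ⊕ 1A = B2; E(K, B2) = 41.
C[2]: P[2] ⊕ 41 = 72; E(K, 72) = 01.
So the input to E for block [2] is 72.

72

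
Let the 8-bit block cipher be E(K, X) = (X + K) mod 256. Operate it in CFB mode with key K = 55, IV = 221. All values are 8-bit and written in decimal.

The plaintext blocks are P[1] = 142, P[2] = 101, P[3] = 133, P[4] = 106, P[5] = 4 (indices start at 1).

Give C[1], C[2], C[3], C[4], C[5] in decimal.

CFB encryption: C_i = P_i ⊕ E(K, C_{i−1}), with C_{0} = IV.
C[1]: E(K, 221) = 20; 142 ⊕ 20 = 154.
C[2]: E(K, 154) = 209; 101 ⊕ 209 = 180.
C[3]: E(K, 180) = 235; 133 ⊕ 235 = 110.
C[4]: E(K, 110) = 165; 106 ⊕ 165 = 207.
C[5]: E(K, 207) = 6; 4 ⊕ 6 = 2.

C[1] = 154, C[2] = 180, C[3] = 110, C[4] = 207, C[5] = 2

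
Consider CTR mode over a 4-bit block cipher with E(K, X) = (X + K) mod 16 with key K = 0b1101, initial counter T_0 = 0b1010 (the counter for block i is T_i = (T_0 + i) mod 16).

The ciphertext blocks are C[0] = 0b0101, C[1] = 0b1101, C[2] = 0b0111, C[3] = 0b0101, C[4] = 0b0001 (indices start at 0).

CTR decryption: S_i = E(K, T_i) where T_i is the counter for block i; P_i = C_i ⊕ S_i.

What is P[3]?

P[3] = 0b1111

P[3]: T = 0b1101, S = E(K, T) = 0b1010; 0b0101 ⊕ 0b1010 = 0b1111.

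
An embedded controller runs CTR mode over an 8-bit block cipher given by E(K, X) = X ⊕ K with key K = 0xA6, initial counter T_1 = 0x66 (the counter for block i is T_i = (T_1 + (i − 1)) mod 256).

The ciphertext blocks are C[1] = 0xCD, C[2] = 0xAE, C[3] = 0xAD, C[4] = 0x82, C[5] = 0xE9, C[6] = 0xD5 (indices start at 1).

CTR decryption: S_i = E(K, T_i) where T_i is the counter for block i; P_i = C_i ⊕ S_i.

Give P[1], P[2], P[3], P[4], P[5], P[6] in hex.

P[1]: T = 0x66, S = E(K, T) = 0xC0; 0xCD ⊕ 0xC0 = 0x0D.
P[2]: T = 0x67, S = E(K, T) = 0xC1; 0xAE ⊕ 0xC1 = 0x6F.
P[3]: T = 0x68, S = E(K, T) = 0xCE; 0xAD ⊕ 0xCE = 0x63.
P[4]: T = 0x69, S = E(K, T) = 0xCF; 0x82 ⊕ 0xCF = 0x4D.
P[5]: T = 0x6A, S = E(K, T) = 0xCC; 0xE9 ⊕ 0xCC = 0x25.
P[6]: T = 0x6B, S = E(K, T) = 0xCD; 0xD5 ⊕ 0xCD = 0x18.

P[1] = 0x0D, P[2] = 0x6F, P[3] = 0x63, P[4] = 0x4D, P[5] = 0x25, P[6] = 0x18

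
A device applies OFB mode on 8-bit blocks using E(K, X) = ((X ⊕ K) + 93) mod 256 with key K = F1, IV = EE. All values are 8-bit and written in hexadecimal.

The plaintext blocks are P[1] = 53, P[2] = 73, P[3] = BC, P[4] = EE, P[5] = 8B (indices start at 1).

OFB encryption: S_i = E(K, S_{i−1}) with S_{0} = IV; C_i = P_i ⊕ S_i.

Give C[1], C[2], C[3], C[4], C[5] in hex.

C[1]: S = E(K, EE) = B2; 53 ⊕ B2 = E1.
C[2]: S = E(K, B2) = D6; 73 ⊕ D6 = A5.
C[3]: S = E(K, D6) = BA; BC ⊕ BA = 06.
C[4]: S = E(K, BA) = DE; EE ⊕ DE = 30.
C[5]: S = E(K, DE) = C2; 8B ⊕ C2 = 49.

C[1] = E1, C[2] = A5, C[3] = 06, C[4] = 30, C[5] = 49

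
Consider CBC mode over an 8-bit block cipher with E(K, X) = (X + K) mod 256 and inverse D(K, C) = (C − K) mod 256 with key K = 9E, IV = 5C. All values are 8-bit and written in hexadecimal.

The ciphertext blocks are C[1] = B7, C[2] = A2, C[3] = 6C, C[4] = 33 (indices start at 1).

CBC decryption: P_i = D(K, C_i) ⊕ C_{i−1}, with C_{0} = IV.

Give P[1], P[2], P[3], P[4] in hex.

P[1] = 45, P[2] = B3, P[3] = 6C, P[4] = F9

P[1]: D(K, B7) = 19; 19 ⊕ 5C = 45.
P[2]: D(K, A2) = 04; 04 ⊕ B7 = B3.
P[3]: D(K, 6C) = CE; CE ⊕ A2 = 6C.
P[4]: D(K, 33) = 95; 95 ⊕ 6C = F9.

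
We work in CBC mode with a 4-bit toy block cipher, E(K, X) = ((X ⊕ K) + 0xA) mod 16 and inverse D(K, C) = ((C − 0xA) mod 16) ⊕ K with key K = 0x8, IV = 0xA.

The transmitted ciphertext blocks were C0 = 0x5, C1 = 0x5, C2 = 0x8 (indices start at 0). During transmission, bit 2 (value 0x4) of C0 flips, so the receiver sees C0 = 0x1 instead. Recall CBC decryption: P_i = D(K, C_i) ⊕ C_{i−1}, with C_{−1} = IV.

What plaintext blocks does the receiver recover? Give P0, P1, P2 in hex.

P0 = 0x5, P1 = 0x2, P2 = 0x3

Only C0 changed, to 0x1. In CBC, a change in C_i garbles P_i and flips the same bit in P_{i+1}. Decrypting the received ciphertext:
P0: D(K, 0x1) = 0xF; 0xF ⊕ 0xA = 0x5.
P1: D(K, 0x5) = 0x3; 0x3 ⊕ 0x1 = 0x2.
P2: D(K, 0x8) = 0x6; 0x6 ⊕ 0x5 = 0x3.
Blocks that differ from the original plaintext: P0, P1.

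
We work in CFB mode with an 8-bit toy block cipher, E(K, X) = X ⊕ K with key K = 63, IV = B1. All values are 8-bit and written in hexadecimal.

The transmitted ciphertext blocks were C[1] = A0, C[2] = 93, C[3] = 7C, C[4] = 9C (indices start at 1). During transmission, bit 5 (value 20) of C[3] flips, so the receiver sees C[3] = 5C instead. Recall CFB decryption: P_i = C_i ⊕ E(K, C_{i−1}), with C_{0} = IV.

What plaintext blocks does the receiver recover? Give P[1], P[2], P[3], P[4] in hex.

P[1] = 72, P[2] = 50, P[3] = AC, P[4] = A3

Only C[3] changed, to 5C. In CFB, a change in C_i flips the same bit in P_i and garbles P_{i+1}. Decrypting the received ciphertext:
P[1]: E(K, B1) = D2; A0 ⊕ D2 = 72.
P[2]: E(K, A0) = C3; 93 ⊕ C3 = 50.
P[3]: E(K, 93) = F0; 5C ⊕ F0 = AC.
P[4]: E(K, 5C) = 3F; 9C ⊕ 3F = A3.
Blocks that differ from the original plaintext: P[3], P[4].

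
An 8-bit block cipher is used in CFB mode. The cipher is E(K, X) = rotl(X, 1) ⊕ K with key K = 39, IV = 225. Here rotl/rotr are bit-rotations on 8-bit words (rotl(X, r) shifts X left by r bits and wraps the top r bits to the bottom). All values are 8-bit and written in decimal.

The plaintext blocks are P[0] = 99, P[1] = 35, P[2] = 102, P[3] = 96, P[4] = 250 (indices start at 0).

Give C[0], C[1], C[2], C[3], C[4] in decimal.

C[0] = 135, C[1] = 11, C[2] = 87, C[3] = 233, C[4] = 14

CFB encryption: C_i = P_i ⊕ E(K, C_{i−1}), with C_{−1} = IV.
C[0]: E(K, 225) = 228; 99 ⊕ 228 = 135.
C[1]: E(K, 135) = 40; 35 ⊕ 40 = 11.
C[2]: E(K, 11) = 49; 102 ⊕ 49 = 87.
C[3]: E(K, 87) = 137; 96 ⊕ 137 = 233.
C[4]: E(K, 233) = 244; 250 ⊕ 244 = 14.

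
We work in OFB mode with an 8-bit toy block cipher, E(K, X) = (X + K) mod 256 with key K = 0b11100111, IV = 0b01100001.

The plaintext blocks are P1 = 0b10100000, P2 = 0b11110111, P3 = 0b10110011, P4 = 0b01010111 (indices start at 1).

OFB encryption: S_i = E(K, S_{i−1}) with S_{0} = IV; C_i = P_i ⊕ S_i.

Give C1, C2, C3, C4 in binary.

C1 = 0b11101000, C2 = 0b11011000, C3 = 0b10100101, C4 = 0b10101010

C1: S = E(K, 0b01100001) = 0b01001000; 0b10100000 ⊕ 0b01001000 = 0b11101000.
C2: S = E(K, 0b01001000) = 0b00101111; 0b11110111 ⊕ 0b00101111 = 0b11011000.
C3: S = E(K, 0b00101111) = 0b00010110; 0b10110011 ⊕ 0b00010110 = 0b10100101.
C4: S = E(K, 0b00010110) = 0b11111101; 0b01010111 ⊕ 0b11111101 = 0b10101010.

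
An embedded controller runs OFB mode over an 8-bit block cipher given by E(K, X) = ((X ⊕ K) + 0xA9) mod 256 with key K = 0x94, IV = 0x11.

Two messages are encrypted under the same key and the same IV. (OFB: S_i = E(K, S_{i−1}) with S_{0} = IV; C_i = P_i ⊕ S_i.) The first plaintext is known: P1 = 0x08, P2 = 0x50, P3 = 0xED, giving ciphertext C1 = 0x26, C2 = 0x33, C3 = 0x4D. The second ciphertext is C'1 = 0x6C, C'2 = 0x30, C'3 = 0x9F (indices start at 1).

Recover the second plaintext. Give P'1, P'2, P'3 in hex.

In OFB with a reused IV, both messages share the same keystream S_i, so C_i ⊕ C'_i = P_i ⊕ P'_i and thus P'_i = P_i ⊕ C_i ⊕ C'_i.
P'1: 0x08 ⊕ 0x26 ⊕ 0x6C = 0x42.
P'2: 0x50 ⊕ 0x33 ⊕ 0x30 = 0x53.
P'3: 0xED ⊕ 0x4D ⊕ 0x9F = 0x3F.

P'1 = 0x42, P'2 = 0x53, P'3 = 0x3F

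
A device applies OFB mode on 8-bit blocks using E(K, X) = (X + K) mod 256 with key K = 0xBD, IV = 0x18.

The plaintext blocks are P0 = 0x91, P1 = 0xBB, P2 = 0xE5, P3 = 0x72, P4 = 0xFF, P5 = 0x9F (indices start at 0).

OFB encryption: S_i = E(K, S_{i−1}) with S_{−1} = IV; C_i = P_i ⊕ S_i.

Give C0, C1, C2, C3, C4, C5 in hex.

C0 = 0x44, C1 = 0x29, C2 = 0xAA, C3 = 0x7E, C4 = 0x36, C5 = 0x19

C0: S = E(K, 0x18) = 0xD5; 0x91 ⊕ 0xD5 = 0x44.
C1: S = E(K, 0xD5) = 0x92; 0xBB ⊕ 0x92 = 0x29.
C2: S = E(K, 0x92) = 0x4F; 0xE5 ⊕ 0x4F = 0xAA.
C3: S = E(K, 0x4F) = 0x0C; 0x72 ⊕ 0x0C = 0x7E.
C4: S = E(K, 0x0C) = 0xC9; 0xFF ⊕ 0xC9 = 0x36.
C5: S = E(K, 0xC9) = 0x86; 0x9F ⊕ 0x86 = 0x19.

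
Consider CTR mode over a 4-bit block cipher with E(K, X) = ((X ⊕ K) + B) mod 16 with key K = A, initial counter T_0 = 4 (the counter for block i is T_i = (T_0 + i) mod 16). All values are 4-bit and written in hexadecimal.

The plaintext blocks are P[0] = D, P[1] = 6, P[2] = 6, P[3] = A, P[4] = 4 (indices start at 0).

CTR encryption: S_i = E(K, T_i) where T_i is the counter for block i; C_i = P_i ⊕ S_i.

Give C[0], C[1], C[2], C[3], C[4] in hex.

C[0]: T = 4, S = E(K, T) = 9; D ⊕ 9 = 4.
C[1]: T = 5, S = E(K, T) = A; 6 ⊕ A = C.
C[2]: T = 6, S = E(K, T) = 7; 6 ⊕ 7 = 1.
C[3]: T = 7, S = E(K, T) = 8; A ⊕ 8 = 2.
C[4]: T = 8, S = E(K, T) = D; 4 ⊕ D = 9.

C[0] = 4, C[1] = C, C[2] = 1, C[3] = 2, C[4] = 9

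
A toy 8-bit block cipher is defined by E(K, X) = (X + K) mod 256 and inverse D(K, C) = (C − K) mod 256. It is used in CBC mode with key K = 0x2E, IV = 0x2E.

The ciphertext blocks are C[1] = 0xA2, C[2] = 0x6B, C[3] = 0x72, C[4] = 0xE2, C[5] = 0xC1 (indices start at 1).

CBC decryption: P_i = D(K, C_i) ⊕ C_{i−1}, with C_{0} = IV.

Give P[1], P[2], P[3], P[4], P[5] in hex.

P[1] = 0x5A, P[2] = 0x9F, P[3] = 0x2F, P[4] = 0xC6, P[5] = 0x71

P[1]: D(K, 0xA2) = 0x74; 0x74 ⊕ 0x2E = 0x5A.
P[2]: D(K, 0x6B) = 0x3D; 0x3D ⊕ 0xA2 = 0x9F.
P[3]: D(K, 0x72) = 0x44; 0x44 ⊕ 0x6B = 0x2F.
P[4]: D(K, 0xE2) = 0xB4; 0xB4 ⊕ 0x72 = 0xC6.
P[5]: D(K, 0xC1) = 0x93; 0x93 ⊕ 0xE2 = 0x71.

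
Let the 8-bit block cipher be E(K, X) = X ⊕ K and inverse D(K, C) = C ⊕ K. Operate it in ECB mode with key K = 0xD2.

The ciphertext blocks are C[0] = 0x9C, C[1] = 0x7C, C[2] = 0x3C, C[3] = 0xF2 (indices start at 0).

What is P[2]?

ECB decryption: P_i = D(K, C_i).
P[2]: D(K, 0x3C) = 0xEE.

P[2] = 0xEE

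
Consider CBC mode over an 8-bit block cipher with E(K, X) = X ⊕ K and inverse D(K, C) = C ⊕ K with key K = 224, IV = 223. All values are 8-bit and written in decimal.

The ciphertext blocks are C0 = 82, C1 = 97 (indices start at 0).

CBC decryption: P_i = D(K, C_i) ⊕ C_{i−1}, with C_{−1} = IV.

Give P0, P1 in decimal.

P0 = 109, P1 = 211

P0: D(K, 82) = 178; 178 ⊕ 223 = 109.
P1: D(K, 97) = 129; 129 ⊕ 82 = 211.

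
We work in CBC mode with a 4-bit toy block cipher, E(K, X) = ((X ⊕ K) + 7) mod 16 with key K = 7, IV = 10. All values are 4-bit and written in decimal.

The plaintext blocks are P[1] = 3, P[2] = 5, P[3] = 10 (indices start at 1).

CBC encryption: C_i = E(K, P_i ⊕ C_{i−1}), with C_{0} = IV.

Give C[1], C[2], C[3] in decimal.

C[1] = 5, C[2] = 14, C[3] = 10

C[1]: P[1] ⊕ 10 = 9; E(K, 9) = 5.
C[2]: P[2] ⊕ 5 = 0; E(K, 0) = 14.
C[3]: P[3] ⊕ 14 = 4; E(K, 4) = 10.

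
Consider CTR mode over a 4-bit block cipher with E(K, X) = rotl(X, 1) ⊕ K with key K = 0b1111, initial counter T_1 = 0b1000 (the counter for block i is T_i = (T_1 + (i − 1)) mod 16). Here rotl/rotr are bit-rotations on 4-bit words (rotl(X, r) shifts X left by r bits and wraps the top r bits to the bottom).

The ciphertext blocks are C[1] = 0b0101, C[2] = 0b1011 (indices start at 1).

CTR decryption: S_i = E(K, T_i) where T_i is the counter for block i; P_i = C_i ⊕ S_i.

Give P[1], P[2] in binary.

P[1]: T = 0b1000, S = E(K, T) = 0b1110; 0b0101 ⊕ 0b1110 = 0b1011.
P[2]: T = 0b1001, S = E(K, T) = 0b1100; 0b1011 ⊕ 0b1100 = 0b0111.

P[1] = 0b1011, P[2] = 0b0111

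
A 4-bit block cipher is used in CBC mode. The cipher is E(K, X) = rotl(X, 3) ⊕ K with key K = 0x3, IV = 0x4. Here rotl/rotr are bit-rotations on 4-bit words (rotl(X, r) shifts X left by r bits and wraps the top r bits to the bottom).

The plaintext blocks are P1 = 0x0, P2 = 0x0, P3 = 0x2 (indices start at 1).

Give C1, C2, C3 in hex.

C1 = 0x1, C2 = 0xB, C3 = 0xF

CBC encryption: C_i = E(K, P_i ⊕ C_{i−1}), with C_{0} = IV.
C1: P1 ⊕ 0x4 = 0x4; E(K, 0x4) = 0x1.
C2: P2 ⊕ 0x1 = 0x1; E(K, 0x1) = 0xB.
C3: P3 ⊕ 0xB = 0x9; E(K, 0x9) = 0xF.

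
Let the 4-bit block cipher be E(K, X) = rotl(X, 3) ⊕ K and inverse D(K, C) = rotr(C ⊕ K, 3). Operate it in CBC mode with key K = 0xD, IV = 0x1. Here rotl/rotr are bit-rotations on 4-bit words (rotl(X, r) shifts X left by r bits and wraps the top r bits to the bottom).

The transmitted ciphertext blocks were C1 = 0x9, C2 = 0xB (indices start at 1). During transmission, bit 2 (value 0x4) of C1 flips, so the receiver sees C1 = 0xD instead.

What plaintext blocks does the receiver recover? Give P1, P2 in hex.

P1 = 0x1, P2 = 0x1

CBC decryption: P_i = D(K, C_i) ⊕ C_{i−1}, with C_{0} = IV.
Only C1 changed, to 0xD. In CBC, a change in C_i garbles P_i and flips the same bit in P_{i+1}. Decrypting the received ciphertext:
P1: D(K, 0xD) = 0x0; 0x0 ⊕ 0x1 = 0x1.
P2: D(K, 0xB) = 0xC; 0xC ⊕ 0xD = 0x1.
Blocks that differ from the original plaintext: P1, P2.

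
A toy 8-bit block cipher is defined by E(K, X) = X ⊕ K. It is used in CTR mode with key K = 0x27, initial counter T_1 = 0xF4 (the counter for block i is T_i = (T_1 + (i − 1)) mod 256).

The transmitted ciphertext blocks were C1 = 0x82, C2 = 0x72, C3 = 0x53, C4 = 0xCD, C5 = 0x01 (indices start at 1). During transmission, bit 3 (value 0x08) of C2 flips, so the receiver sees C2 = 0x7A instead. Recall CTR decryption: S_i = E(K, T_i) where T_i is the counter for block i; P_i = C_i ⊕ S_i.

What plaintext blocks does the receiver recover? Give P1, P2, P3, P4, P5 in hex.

Only C2 changed, to 0x7A. In CTR, a change in C_i flips the same bit in P_i only; the keystream is unaffected. Decrypting the received ciphertext:
P1: T = 0xF4, S = E(K, T) = 0xD3; 0x82 ⊕ 0xD3 = 0x51.
P2: T = 0xF5, S = E(K, T) = 0xD2; 0x7A ⊕ 0xD2 = 0xA8.
P3: T = 0xF6, S = E(K, T) = 0xD1; 0x53 ⊕ 0xD1 = 0x82.
P4: T = 0xF7, S = E(K, T) = 0xD0; 0xCD ⊕ 0xD0 = 0x1D.
P5: T = 0xF8, S = E(K, T) = 0xDF; 0x01 ⊕ 0xDF = 0xDE.
Blocks that differ from the original plaintext: P2.

P1 = 0x51, P2 = 0xA8, P3 = 0x82, P4 = 0x1D, P5 = 0xDE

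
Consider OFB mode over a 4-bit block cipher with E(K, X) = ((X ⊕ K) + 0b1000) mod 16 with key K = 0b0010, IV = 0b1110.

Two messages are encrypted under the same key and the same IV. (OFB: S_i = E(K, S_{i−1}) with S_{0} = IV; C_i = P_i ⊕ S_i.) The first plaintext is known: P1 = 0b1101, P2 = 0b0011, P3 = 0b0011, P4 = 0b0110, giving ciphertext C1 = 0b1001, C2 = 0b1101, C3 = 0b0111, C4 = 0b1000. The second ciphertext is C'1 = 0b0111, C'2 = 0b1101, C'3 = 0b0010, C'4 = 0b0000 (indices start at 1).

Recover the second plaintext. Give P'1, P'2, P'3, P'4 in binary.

P'1 = 0b0011, P'2 = 0b0011, P'3 = 0b0110, P'4 = 0b1110

In OFB with a reused IV, both messages share the same keystream S_i, so C_i ⊕ C'_i = P_i ⊕ P'_i and thus P'_i = P_i ⊕ C_i ⊕ C'_i.
P'1: 0b1101 ⊕ 0b1001 ⊕ 0b0111 = 0b0011.
P'2: 0b0011 ⊕ 0b1101 ⊕ 0b1101 = 0b0011.
P'3: 0b0011 ⊕ 0b0111 ⊕ 0b0010 = 0b0110.
P'4: 0b0110 ⊕ 0b1000 ⊕ 0b0000 = 0b1110.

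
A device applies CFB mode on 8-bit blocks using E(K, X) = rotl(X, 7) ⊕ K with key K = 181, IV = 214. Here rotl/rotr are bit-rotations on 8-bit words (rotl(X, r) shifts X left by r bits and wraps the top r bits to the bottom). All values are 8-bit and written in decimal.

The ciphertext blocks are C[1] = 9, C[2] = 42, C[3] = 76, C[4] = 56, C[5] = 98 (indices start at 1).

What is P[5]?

CFB decryption: P_i = C_i ⊕ E(K, C_{i−1}), with C_{0} = IV.
P[5]: E(K, 56) = 169; 98 ⊕ 169 = 203.

P[5] = 203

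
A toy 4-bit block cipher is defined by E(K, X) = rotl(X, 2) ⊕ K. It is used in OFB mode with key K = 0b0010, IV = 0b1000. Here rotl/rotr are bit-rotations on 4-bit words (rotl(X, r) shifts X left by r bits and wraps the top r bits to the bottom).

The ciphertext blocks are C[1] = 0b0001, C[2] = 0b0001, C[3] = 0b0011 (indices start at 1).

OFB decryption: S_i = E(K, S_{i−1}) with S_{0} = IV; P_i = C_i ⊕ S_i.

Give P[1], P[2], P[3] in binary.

P[1] = 0b0001, P[2] = 0b0011, P[3] = 0b1001

P[1]: S = E(K, 0b1000) = 0b0000; 0b0001 ⊕ 0b0000 = 0b0001.
P[2]: S = E(K, 0b0000) = 0b0010; 0b0001 ⊕ 0b0010 = 0b0011.
P[3]: S = E(K, 0b0010) = 0b1010; 0b0011 ⊕ 0b1010 = 0b1001.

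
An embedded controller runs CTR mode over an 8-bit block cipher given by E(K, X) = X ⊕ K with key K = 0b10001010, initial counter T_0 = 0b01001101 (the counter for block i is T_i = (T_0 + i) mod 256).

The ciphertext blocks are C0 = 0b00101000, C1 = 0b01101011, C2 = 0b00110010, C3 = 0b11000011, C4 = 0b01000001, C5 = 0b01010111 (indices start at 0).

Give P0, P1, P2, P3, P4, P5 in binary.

P0 = 0b11101111, P1 = 0b10101111, P2 = 0b11110111, P3 = 0b00011001, P4 = 0b10011010, P5 = 0b10001111

CTR decryption: S_i = E(K, T_i) where T_i is the counter for block i; P_i = C_i ⊕ S_i.
P0: T = 0b01001101, S = E(K, T) = 0b11000111; 0b00101000 ⊕ 0b11000111 = 0b11101111.
P1: T = 0b01001110, S = E(K, T) = 0b11000100; 0b01101011 ⊕ 0b11000100 = 0b10101111.
P2: T = 0b01001111, S = E(K, T) = 0b11000101; 0b00110010 ⊕ 0b11000101 = 0b11110111.
P3: T = 0b01010000, S = E(K, T) = 0b11011010; 0b11000011 ⊕ 0b11011010 = 0b00011001.
P4: T = 0b01010001, S = E(K, T) = 0b11011011; 0b01000001 ⊕ 0b11011011 = 0b10011010.
P5: T = 0b01010010, S = E(K, T) = 0b11011000; 0b01010111 ⊕ 0b11011000 = 0b10001111.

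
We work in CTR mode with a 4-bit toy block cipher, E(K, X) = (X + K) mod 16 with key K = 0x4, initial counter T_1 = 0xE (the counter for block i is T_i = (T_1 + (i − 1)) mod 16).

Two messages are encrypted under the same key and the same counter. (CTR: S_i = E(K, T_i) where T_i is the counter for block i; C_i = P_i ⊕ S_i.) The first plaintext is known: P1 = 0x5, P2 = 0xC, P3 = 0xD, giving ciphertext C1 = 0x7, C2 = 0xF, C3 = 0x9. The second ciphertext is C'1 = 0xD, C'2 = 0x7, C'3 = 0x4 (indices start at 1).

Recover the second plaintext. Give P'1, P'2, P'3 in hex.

P'1 = 0xF, P'2 = 0x4, P'3 = 0x0

In CTR with a reused counter, both messages share the same keystream S_i, so C_i ⊕ C'_i = P_i ⊕ P'_i and thus P'_i = P_i ⊕ C_i ⊕ C'_i.
P'1: 0x5 ⊕ 0x7 ⊕ 0xD = 0xF.
P'2: 0xC ⊕ 0xF ⊕ 0x7 = 0x4.
P'3: 0xD ⊕ 0x9 ⊕ 0x4 = 0x0.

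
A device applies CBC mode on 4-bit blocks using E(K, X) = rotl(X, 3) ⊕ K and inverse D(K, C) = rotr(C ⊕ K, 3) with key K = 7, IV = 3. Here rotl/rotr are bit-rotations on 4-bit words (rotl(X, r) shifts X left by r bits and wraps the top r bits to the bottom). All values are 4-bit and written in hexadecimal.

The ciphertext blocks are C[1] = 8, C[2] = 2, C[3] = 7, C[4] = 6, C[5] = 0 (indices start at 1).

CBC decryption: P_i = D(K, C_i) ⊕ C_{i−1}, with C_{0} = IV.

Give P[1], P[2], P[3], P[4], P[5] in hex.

P[1]: D(K, 8) = F; F ⊕ 3 = C.
P[2]: D(K, 2) = A; A ⊕ 8 = 2.
P[3]: D(K, 7) = 0; 0 ⊕ 2 = 2.
P[4]: D(K, 6) = 2; 2 ⊕ 7 = 5.
P[5]: D(K, 0) = E; E ⊕ 6 = 8.

P[1] = C, P[2] = 2, P[3] = 2, P[4] = 5, P[5] = 8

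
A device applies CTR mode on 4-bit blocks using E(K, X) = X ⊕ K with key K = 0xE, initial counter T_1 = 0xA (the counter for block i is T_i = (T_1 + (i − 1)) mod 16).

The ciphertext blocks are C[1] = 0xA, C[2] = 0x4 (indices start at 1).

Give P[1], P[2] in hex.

P[1] = 0xE, P[2] = 0x1

CTR decryption: S_i = E(K, T_i) where T_i is the counter for block i; P_i = C_i ⊕ S_i.
P[1]: T = 0xA, S = E(K, T) = 0x4; 0xA ⊕ 0x4 = 0xE.
P[2]: T = 0xB, S = E(K, T) = 0x5; 0x4 ⊕ 0x5 = 0x1.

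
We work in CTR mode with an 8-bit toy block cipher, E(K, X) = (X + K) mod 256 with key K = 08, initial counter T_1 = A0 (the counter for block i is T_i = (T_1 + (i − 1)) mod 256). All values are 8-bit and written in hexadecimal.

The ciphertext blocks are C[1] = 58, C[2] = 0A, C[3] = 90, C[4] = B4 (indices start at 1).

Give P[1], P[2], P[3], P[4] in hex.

CTR decryption: S_i = E(K, T_i) where T_i is the counter for block i; P_i = C_i ⊕ S_i.
P[1]: T = A0, S = E(K, T) = A8; 58 ⊕ A8 = F0.
P[2]: T = A1, S = E(K, T) = A9; 0A ⊕ A9 = A3.
P[3]: T = A2, S = E(K, T) = AA; 90 ⊕ AA = 3A.
P[4]: T = A3, S = E(K, T) = AB; B4 ⊕ AB = 1F.

P[1] = F0, P[2] = A3, P[3] = 3A, P[4] = 1F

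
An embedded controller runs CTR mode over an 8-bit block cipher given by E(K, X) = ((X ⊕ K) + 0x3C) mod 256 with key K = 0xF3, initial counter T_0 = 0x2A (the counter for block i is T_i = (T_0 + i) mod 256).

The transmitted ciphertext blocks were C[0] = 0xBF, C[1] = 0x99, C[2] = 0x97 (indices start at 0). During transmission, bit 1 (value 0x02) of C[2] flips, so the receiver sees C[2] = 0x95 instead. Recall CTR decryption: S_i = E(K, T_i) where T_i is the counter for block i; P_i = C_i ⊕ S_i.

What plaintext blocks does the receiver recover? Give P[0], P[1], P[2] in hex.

P[0] = 0xAA, P[1] = 0x8D, P[2] = 0x8E

Only C[2] changed, to 0x95. In CTR, a change in C_i flips the same bit in P_i only; the keystream is unaffected. Decrypting the received ciphertext:
P[0]: T = 0x2A, S = E(K, T) = 0x15; 0xBF ⊕ 0x15 = 0xAA.
P[1]: T = 0x2B, S = E(K, T) = 0x14; 0x99 ⊕ 0x14 = 0x8D.
P[2]: T = 0x2C, S = E(K, T) = 0x1B; 0x95 ⊕ 0x1B = 0x8E.
Blocks that differ from the original plaintext: P[2].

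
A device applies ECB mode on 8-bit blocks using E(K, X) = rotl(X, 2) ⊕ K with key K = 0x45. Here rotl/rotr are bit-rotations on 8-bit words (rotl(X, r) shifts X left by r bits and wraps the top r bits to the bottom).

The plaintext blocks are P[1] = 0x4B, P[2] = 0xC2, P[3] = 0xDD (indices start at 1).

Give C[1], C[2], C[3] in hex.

ECB encryption: C_i = E(K, P_i).
C[1]: E(K, 0x4B) = 0x68.
C[2]: E(K, 0xC2) = 0x4E.
C[3]: E(K, 0xDD) = 0x32.

C[1] = 0x68, C[2] = 0x4E, C[3] = 0x32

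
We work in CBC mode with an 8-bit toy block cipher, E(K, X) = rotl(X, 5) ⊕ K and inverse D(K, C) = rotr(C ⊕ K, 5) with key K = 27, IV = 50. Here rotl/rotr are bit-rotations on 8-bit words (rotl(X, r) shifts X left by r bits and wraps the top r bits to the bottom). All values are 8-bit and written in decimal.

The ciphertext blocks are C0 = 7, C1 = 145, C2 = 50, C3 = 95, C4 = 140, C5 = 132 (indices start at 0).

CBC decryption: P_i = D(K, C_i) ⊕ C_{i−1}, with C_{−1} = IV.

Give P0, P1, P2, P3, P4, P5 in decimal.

P0: D(K, 7) = 224; 224 ⊕ 50 = 210.
P1: D(K, 145) = 84; 84 ⊕ 7 = 83.
P2: D(K, 50) = 73; 73 ⊕ 145 = 216.
P3: D(K, 95) = 34; 34 ⊕ 50 = 16.
P4: D(K, 140) = 188; 188 ⊕ 95 = 227.
P5: D(K, 132) = 252; 252 ⊕ 140 = 112.

P0 = 210, P1 = 83, P2 = 216, P3 = 16, P4 = 227, P5 = 112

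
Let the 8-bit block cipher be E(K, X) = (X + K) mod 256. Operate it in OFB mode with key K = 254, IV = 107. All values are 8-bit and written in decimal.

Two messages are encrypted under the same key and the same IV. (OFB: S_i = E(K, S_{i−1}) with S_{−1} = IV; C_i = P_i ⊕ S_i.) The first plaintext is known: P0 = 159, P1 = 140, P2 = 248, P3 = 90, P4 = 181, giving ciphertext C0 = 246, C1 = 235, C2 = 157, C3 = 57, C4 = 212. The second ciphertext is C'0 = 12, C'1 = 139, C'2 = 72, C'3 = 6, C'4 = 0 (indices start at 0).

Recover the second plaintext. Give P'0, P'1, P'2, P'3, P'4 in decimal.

P'0 = 101, P'1 = 236, P'2 = 45, P'3 = 101, P'4 = 97

In OFB with a reused IV, both messages share the same keystream S_i, so C_i ⊕ C'_i = P_i ⊕ P'_i and thus P'_i = P_i ⊕ C_i ⊕ C'_i.
P'0: 159 ⊕ 246 ⊕ 12 = 101.
P'1: 140 ⊕ 235 ⊕ 139 = 236.
P'2: 248 ⊕ 157 ⊕ 72 = 45.
P'3: 90 ⊕ 57 ⊕ 6 = 101.
P'4: 181 ⊕ 212 ⊕ 0 = 97.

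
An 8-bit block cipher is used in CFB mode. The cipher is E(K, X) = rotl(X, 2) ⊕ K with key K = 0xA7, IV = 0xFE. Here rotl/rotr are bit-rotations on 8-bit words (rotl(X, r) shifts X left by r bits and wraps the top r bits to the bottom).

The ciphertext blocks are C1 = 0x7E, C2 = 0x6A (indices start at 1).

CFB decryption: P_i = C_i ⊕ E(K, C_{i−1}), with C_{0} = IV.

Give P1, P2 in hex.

P1: E(K, 0xFE) = 0x5C; 0x7E ⊕ 0x5C = 0x22.
P2: E(K, 0x7E) = 0x5E; 0x6A ⊕ 0x5E = 0x34.

P1 = 0x22, P2 = 0x34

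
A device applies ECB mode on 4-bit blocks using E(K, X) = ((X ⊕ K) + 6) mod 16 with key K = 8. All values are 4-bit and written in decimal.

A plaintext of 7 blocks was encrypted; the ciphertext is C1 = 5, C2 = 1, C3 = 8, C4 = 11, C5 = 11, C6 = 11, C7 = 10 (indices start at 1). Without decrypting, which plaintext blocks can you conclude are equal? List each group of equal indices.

ECB encrypts each block independently with the same key, so equal ciphertext blocks imply equal plaintext blocks.
C4 = C5 = C6 = 11, so P4 = P5 = P6.

P4 = P5 = P6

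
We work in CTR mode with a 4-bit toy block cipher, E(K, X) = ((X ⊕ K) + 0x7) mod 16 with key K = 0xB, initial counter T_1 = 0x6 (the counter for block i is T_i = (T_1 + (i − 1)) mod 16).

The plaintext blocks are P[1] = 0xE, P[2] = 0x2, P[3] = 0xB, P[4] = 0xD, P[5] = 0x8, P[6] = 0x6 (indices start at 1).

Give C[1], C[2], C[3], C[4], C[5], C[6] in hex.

CTR encryption: S_i = E(K, T_i) where T_i is the counter for block i; C_i = P_i ⊕ S_i.
C[1]: T = 0x6, S = E(K, T) = 0x4; 0xE ⊕ 0x4 = 0xA.
C[2]: T = 0x7, S = E(K, T) = 0x3; 0x2 ⊕ 0x3 = 0x1.
C[3]: T = 0x8, S = E(K, T) = 0xA; 0xB ⊕ 0xA = 0x1.
C[4]: T = 0x9, S = E(K, T) = 0x9; 0xD ⊕ 0x9 = 0x4.
C[5]: T = 0xA, S = E(K, T) = 0x8; 0x8 ⊕ 0x8 = 0x0.
C[6]: T = 0xB, S = E(K, T) = 0x7; 0x6 ⊕ 0x7 = 0x1.

C[1] = 0xA, C[2] = 0x1, C[3] = 0x1, C[4] = 0x4, C[5] = 0x0, C[6] = 0x1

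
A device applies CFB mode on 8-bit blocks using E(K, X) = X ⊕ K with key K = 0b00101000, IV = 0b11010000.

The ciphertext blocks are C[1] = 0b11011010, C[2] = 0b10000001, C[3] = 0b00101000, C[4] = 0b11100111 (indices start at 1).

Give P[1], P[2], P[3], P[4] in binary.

P[1] = 0b00100010, P[2] = 0b01110011, P[3] = 0b10000001, P[4] = 0b11100111

CFB decryption: P_i = C_i ⊕ E(K, C_{i−1}), with C_{0} = IV.
P[1]: E(K, 0b11010000) = 0b11111000; 0b11011010 ⊕ 0b11111000 = 0b00100010.
P[2]: E(K, 0b11011010) = 0b11110010; 0b10000001 ⊕ 0b11110010 = 0b01110011.
P[3]: E(K, 0b10000001) = 0b10101001; 0b00101000 ⊕ 0b10101001 = 0b10000001.
P[4]: E(K, 0b00101000) = 0b00000000; 0b11100111 ⊕ 0b00000000 = 0b11100111.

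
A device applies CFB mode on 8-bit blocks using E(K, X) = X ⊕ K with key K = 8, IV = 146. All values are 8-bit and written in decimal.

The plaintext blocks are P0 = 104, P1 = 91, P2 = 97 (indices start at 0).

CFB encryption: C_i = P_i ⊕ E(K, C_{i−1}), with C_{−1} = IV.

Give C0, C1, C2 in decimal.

C0: E(K, 146) = 154; 104 ⊕ 154 = 242.
C1: E(K, 242) = 250; 91 ⊕ 250 = 161.
C2: E(K, 161) = 169; 97 ⊕ 169 = 200.

C0 = 242, C1 = 161, C2 = 200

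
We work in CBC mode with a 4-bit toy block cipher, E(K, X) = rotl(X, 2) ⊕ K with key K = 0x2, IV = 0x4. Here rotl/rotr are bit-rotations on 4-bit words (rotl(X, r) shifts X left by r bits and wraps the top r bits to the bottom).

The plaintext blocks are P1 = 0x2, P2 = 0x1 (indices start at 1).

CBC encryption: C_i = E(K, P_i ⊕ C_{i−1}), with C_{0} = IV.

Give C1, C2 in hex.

C1: P1 ⊕ 0x4 = 0x6; E(K, 0x6) = 0xB.
C2: P2 ⊕ 0xB = 0xA; E(K, 0xA) = 0x8.

C1 = 0xB, C2 = 0x8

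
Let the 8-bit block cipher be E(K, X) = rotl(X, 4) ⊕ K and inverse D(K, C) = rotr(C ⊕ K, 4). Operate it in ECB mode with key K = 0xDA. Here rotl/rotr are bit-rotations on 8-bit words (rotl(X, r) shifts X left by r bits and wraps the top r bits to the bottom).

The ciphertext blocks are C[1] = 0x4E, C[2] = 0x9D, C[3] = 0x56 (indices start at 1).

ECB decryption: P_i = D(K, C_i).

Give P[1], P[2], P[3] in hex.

P[1] = 0x49, P[2] = 0x74, P[3] = 0xC8

P[1]: D(K, 0x4E) = 0x49.
P[2]: D(K, 0x9D) = 0x74.
P[3]: D(K, 0x56) = 0xC8.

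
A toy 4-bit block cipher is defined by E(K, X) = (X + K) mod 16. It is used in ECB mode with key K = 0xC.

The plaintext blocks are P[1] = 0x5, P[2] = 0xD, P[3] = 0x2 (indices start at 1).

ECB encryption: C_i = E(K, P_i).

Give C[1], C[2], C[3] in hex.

C[1]: E(K, 0x5) = 0x1.
C[2]: E(K, 0xD) = 0x9.
C[3]: E(K, 0x2) = 0xE.

C[1] = 0x1, C[2] = 0x9, C[3] = 0xE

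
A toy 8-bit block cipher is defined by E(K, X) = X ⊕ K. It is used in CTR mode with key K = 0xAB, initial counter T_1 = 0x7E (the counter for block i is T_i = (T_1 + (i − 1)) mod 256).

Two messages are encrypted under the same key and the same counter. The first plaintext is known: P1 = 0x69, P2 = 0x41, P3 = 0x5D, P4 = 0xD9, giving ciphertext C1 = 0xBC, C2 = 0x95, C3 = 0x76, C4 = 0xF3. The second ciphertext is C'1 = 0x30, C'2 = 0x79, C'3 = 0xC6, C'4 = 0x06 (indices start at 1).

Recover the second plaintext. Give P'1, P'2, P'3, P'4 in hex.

P'1 = 0xE5, P'2 = 0xAD, P'3 = 0xED, P'4 = 0x2C

In CTR with a reused counter, both messages share the same keystream S_i, so C_i ⊕ C'_i = P_i ⊕ P'_i and thus P'_i = P_i ⊕ C_i ⊕ C'_i.
P'1: 0x69 ⊕ 0xBC ⊕ 0x30 = 0xE5.
P'2: 0x41 ⊕ 0x95 ⊕ 0x79 = 0xAD.
P'3: 0x5D ⊕ 0x76 ⊕ 0xC6 = 0xED.
P'4: 0xD9 ⊕ 0xF3 ⊕ 0x06 = 0x2C.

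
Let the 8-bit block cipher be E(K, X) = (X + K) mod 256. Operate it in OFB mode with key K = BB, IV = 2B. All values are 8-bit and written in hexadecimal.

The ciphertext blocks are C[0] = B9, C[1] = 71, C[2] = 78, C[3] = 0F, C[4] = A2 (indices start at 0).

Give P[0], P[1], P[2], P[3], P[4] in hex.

OFB decryption: S_i = E(K, S_{i−1}) with S_{−1} = IV; P_i = C_i ⊕ S_i.
P[0]: S = E(K, 2B) = E6; B9 ⊕ E6 = 5F.
P[1]: S = E(K, E6) = A1; 71 ⊕ A1 = D0.
P[2]: S = E(K, A1) = 5C; 78 ⊕ 5C = 24.
P[3]: S = E(K, 5C) = 17; 0F ⊕ 17 = 18.
P[4]: S = E(K, 17) = D2; A2 ⊕ D2 = 70.

P[0] = 5F, P[1] = D0, P[2] = 24, P[3] = 18, P[4] = 70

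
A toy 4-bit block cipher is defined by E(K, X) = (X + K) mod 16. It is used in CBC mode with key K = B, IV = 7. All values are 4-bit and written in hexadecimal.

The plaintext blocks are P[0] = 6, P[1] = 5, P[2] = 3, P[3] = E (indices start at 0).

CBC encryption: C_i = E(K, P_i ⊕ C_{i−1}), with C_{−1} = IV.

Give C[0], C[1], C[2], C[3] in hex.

C[0]: P[0] ⊕ 7 = 1; E(K, 1) = C.
C[1]: P[1] ⊕ C = 9; E(K, 9) = 4.
C[2]: P[2] ⊕ 4 = 7; E(K, 7) = 2.
C[3]: P[3] ⊕ 2 = C; E(K, C) = 7.

C[0] = C, C[1] = 4, C[2] = 2, C[3] = 7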